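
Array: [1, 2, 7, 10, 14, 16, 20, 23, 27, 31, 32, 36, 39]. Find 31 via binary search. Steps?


Search for 31:
[0,12] mid=6 arr[6]=20
[7,12] mid=9 arr[9]=31
Total: 2 comparisons


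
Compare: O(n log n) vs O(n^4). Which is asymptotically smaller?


linearithmic grows slower than quartic
O(n log n) is asymptotically smaller; O(n^4) grows faster


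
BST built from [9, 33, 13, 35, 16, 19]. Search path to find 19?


BST root = 9
Search for 19: compare at each node
Path: [9, 33, 13, 16, 19]


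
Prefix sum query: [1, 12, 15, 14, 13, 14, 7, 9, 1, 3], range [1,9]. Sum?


Prefix sums: [0, 1, 13, 28, 42, 55, 69, 76, 85, 86, 89]
Sum[1..9] = prefix[10] - prefix[1] = 89 - 1 = 88


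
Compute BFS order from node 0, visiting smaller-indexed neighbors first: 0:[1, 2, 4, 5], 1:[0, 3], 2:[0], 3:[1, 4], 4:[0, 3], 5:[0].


BFS queue: start with [0]
Visit order: [0, 1, 2, 4, 5, 3]


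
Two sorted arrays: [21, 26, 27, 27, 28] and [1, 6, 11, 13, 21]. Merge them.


Compare heads, take smaller each step.
Merged: [1, 6, 11, 13, 21, 21, 26, 27, 27, 28]


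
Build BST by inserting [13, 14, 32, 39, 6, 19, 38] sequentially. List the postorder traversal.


Root = 13; build tree by BST insertion.
Postorder traversal: [6, 19, 38, 39, 32, 14, 13]


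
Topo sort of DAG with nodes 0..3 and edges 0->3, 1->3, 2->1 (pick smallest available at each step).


Kahn's algorithm, process smallest node first
Order: [0, 2, 1, 3]


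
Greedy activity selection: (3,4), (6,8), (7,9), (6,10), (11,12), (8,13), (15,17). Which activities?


Greedy: pick earliest-ending, then skip overlaps.
Selected (4 activities): [(3, 4), (6, 8), (11, 12), (15, 17)]


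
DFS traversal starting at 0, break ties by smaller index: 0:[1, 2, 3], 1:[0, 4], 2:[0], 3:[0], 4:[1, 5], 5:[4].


DFS stack-based: start with [0]
Visit order: [0, 1, 4, 5, 2, 3]


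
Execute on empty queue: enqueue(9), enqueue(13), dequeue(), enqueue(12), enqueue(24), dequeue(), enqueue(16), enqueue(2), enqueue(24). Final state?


enqueue(9) -> [9]
enqueue(13) -> [9, 13]
dequeue() returns 9 -> [13]
enqueue(12) -> [13, 12]
enqueue(24) -> [13, 12, 24]
dequeue() returns 13 -> [12, 24]
enqueue(16) -> [12, 24, 16]
enqueue(2) -> [12, 24, 16, 2]
enqueue(24) -> [12, 24, 16, 2, 24]
Final queue (front to back): [12, 24, 16, 2, 24]


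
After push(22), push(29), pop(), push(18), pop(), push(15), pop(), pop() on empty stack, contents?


push(22) -> [22]
push(29) -> [22, 29]
pop() returns 29 -> [22]
push(18) -> [22, 18]
pop() returns 18 -> [22]
push(15) -> [22, 15]
pop() returns 15 -> [22]
pop() returns 22 -> []
Final stack (bottom to top): []


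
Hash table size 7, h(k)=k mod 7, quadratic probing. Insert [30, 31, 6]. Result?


Insertions: 30->slot 2; 31->slot 3; 6->slot 6
Table: [None, None, 30, 31, None, None, 6]


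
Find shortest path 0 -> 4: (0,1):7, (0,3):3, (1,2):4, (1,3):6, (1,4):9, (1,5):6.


Dijkstra from 0:
Distances: {0: 0, 1: 7, 2: 11, 3: 3, 4: 16, 5: 13}
Shortest distance to 4 = 16, path = [0, 1, 4]


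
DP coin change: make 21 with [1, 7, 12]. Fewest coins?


dp[0]=0; dp[i]=1+min(dp[i-c] for c in coins)
...dp[16]=4, dp[17]=5, dp[18]=6, dp[19]=2, dp[20]=3, dp[21]=3
Minimum coins for 21 = 3


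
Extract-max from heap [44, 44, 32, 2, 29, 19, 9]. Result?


Max = 44
Replace root with last, heapify down
Resulting heap: [44, 29, 32, 2, 9, 19]


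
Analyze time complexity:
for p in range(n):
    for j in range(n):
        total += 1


Per nesting level: O(n) * O(n) = O(n^2)
Complexity: O(n^2)


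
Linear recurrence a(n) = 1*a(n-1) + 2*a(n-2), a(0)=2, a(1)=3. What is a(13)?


Build bottom-up:
...a(11)=3413, a(12)=6827, a(13)=1*6827+2*3413=13653


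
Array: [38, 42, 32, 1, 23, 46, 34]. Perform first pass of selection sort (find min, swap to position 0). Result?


After one pass: [1, 42, 32, 38, 23, 46, 34]


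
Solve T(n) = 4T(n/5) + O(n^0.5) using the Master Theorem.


a=4, b=5, c=0.5. log_5(4)=0.861 > c=0.5. Case 1: O(n^log_b(a)) = O(n^0.861)
Complexity: O(n^0.861)


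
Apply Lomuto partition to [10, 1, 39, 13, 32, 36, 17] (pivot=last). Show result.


Elements <= 17 go left of pivot.
Result: [10, 1, 13, 17, 32, 36, 39], pivot at index 3


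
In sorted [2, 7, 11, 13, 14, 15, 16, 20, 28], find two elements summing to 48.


Two pointers: lo=0, hi=8
Found pair: (20, 28) summing to 48


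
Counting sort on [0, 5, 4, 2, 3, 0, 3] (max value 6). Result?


Count array: [2, 0, 1, 2, 1, 1, 0]
Reconstruct: [0, 0, 2, 3, 3, 4, 5]


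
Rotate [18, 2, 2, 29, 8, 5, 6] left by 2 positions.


Left rotate by 2: [2, 29, 8, 5, 6, 18, 2]


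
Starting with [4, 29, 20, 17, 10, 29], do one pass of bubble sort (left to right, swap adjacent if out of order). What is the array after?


After one pass: [4, 20, 17, 10, 29, 29]


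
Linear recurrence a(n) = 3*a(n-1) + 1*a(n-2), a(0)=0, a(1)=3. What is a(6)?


Build bottom-up:
...a(4)=99, a(5)=327, a(6)=3*327+1*99=1080


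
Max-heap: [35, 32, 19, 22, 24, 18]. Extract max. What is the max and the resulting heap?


Max = 35
Replace root with last, heapify down
Resulting heap: [32, 24, 19, 22, 18]


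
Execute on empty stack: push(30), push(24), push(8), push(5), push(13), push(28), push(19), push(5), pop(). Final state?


push(30) -> [30]
push(24) -> [30, 24]
push(8) -> [30, 24, 8]
push(5) -> [30, 24, 8, 5]
push(13) -> [30, 24, 8, 5, 13]
push(28) -> [30, 24, 8, 5, 13, 28]
push(19) -> [30, 24, 8, 5, 13, 28, 19]
push(5) -> [30, 24, 8, 5, 13, 28, 19, 5]
pop() returns 5 -> [30, 24, 8, 5, 13, 28, 19]
Final stack (bottom to top): [30, 24, 8, 5, 13, 28, 19]


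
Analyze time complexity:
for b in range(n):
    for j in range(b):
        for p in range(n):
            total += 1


Per nesting level: O(n) * O(n) [triangular over b] * O(n) = O(n^3)
Complexity: O(n^3)


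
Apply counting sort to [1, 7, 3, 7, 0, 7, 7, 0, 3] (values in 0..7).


Count array: [2, 1, 0, 2, 0, 0, 0, 4]
Reconstruct: [0, 0, 1, 3, 3, 7, 7, 7, 7]


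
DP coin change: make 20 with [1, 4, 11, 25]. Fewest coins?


dp[0]=0; dp[i]=1+min(dp[i-c] for c in coins)
...dp[15]=2, dp[16]=3, dp[17]=4, dp[18]=5, dp[19]=3, dp[20]=4
Minimum coins for 20 = 4


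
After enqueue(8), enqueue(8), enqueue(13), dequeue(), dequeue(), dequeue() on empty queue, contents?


enqueue(8) -> [8]
enqueue(8) -> [8, 8]
enqueue(13) -> [8, 8, 13]
dequeue() returns 8 -> [8, 13]
dequeue() returns 8 -> [13]
dequeue() returns 13 -> []
Final queue (front to back): []


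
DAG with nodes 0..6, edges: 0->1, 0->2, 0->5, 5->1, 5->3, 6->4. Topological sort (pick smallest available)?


Kahn's algorithm, process smallest node first
Order: [0, 2, 5, 1, 3, 6, 4]


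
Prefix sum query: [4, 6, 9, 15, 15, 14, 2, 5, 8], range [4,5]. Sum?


Prefix sums: [0, 4, 10, 19, 34, 49, 63, 65, 70, 78]
Sum[4..5] = prefix[6] - prefix[4] = 63 - 34 = 29


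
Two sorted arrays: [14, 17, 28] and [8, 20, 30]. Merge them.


Compare heads, take smaller each step.
Merged: [8, 14, 17, 20, 28, 30]


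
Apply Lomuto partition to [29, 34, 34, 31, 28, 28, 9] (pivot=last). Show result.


Elements <= 9 go left of pivot.
Result: [9, 34, 34, 31, 28, 28, 29], pivot at index 0


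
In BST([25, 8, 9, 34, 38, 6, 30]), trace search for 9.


BST root = 25
Search for 9: compare at each node
Path: [25, 8, 9]


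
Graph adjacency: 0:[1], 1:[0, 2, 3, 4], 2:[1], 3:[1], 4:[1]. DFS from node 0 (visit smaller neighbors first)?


DFS stack-based: start with [0]
Visit order: [0, 1, 2, 3, 4]


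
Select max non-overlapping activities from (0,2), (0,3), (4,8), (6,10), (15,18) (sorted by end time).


Greedy: pick earliest-ending, then skip overlaps.
Selected (3 activities): [(0, 2), (4, 8), (15, 18)]


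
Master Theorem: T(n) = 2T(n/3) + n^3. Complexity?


a=2, b=3, c=3. log_3(2)=0.631 < c=3. Case 3: O(n^c) = O(n^3)
Complexity: O(n^3)


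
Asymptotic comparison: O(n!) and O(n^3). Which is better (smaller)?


cubic grows slower than factorial
O(n^3) is asymptotically smaller; O(n!) grows faster


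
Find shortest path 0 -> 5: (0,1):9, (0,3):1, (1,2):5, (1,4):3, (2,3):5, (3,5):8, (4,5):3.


Dijkstra from 0:
Distances: {0: 0, 1: 9, 2: 6, 3: 1, 4: 12, 5: 9}
Shortest distance to 5 = 9, path = [0, 3, 5]


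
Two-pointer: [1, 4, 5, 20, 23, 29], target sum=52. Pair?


Two pointers: lo=0, hi=5
Found pair: (23, 29) summing to 52


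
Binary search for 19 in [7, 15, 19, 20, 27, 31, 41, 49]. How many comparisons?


Search for 19:
[0,7] mid=3 arr[3]=20
[0,2] mid=1 arr[1]=15
[2,2] mid=2 arr[2]=19
Total: 3 comparisons


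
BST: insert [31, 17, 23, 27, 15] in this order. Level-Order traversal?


Root = 31; build tree by BST insertion.
Level-Order traversal: [31, 17, 15, 23, 27]


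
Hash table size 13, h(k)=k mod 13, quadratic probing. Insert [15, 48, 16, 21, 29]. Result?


Insertions: 15->slot 2; 48->slot 9; 16->slot 3; 21->slot 8; 29->slot 4
Table: [None, None, 15, 16, 29, None, None, None, 21, 48, None, None, None]


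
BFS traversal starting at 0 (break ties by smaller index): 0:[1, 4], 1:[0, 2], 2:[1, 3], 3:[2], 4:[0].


BFS queue: start with [0]
Visit order: [0, 1, 4, 2, 3]


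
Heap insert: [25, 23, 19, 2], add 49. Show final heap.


Append 49: [25, 23, 19, 2, 49]
Bubble up: swap idx 4(49) with idx 1(23); swap idx 1(49) with idx 0(25)
Result: [49, 25, 19, 2, 23]


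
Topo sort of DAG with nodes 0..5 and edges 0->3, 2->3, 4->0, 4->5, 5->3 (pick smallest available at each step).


Kahn's algorithm, process smallest node first
Order: [1, 2, 4, 0, 5, 3]


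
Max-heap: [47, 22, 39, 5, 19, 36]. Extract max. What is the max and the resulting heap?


Max = 47
Replace root with last, heapify down
Resulting heap: [39, 22, 36, 5, 19]


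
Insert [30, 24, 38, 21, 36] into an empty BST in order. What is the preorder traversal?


Root = 30; build tree by BST insertion.
Preorder traversal: [30, 24, 21, 38, 36]


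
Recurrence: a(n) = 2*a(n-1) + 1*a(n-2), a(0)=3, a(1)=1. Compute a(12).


Build bottom-up:
...a(10)=5333, a(11)=12875, a(12)=2*12875+1*5333=31083


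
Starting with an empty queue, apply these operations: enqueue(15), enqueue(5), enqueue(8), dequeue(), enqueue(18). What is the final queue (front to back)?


enqueue(15) -> [15]
enqueue(5) -> [15, 5]
enqueue(8) -> [15, 5, 8]
dequeue() returns 15 -> [5, 8]
enqueue(18) -> [5, 8, 18]
Final queue (front to back): [5, 8, 18]


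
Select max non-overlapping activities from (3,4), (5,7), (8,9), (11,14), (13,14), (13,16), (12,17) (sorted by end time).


Greedy: pick earliest-ending, then skip overlaps.
Selected (4 activities): [(3, 4), (5, 7), (8, 9), (11, 14)]


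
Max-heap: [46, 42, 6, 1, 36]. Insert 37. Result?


Append 37: [46, 42, 6, 1, 36, 37]
Bubble up: swap idx 5(37) with idx 2(6)
Result: [46, 42, 37, 1, 36, 6]


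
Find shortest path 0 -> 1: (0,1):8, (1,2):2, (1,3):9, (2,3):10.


Dijkstra from 0:
Distances: {0: 0, 1: 8, 2: 10, 3: 17}
Shortest distance to 1 = 8, path = [0, 1]


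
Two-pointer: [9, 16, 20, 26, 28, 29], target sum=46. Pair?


Two pointers: lo=0, hi=5
Found pair: (20, 26) summing to 46


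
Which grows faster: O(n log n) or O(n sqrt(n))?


linearithmic grows slower than n^1.5
O(n log n) is asymptotically smaller; O(n sqrt(n)) grows faster


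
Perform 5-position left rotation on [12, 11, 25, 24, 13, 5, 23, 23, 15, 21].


Left rotate by 5: [5, 23, 23, 15, 21, 12, 11, 25, 24, 13]


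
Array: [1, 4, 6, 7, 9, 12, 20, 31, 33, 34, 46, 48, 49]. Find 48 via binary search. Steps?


Search for 48:
[0,12] mid=6 arr[6]=20
[7,12] mid=9 arr[9]=34
[10,12] mid=11 arr[11]=48
Total: 3 comparisons


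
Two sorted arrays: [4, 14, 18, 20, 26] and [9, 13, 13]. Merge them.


Compare heads, take smaller each step.
Merged: [4, 9, 13, 13, 14, 18, 20, 26]


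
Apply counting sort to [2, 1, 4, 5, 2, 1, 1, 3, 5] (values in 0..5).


Count array: [0, 3, 2, 1, 1, 2]
Reconstruct: [1, 1, 1, 2, 2, 3, 4, 5, 5]


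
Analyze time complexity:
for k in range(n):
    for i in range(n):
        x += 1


Per nesting level: O(n) * O(n) = O(n^2)
Complexity: O(n^2)


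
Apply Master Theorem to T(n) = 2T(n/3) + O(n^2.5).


a=2, b=3, c=2.5. log_3(2)=0.631 < c=2.5. Case 3: O(n^c) = O(n^2.500)
Complexity: O(n^2.500)


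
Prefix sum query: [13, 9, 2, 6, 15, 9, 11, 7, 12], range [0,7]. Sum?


Prefix sums: [0, 13, 22, 24, 30, 45, 54, 65, 72, 84]
Sum[0..7] = prefix[8] - prefix[0] = 72 - 0 = 72


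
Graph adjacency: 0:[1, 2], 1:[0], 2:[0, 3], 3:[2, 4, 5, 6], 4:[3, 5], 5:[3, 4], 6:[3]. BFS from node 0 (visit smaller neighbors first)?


BFS queue: start with [0]
Visit order: [0, 1, 2, 3, 4, 5, 6]


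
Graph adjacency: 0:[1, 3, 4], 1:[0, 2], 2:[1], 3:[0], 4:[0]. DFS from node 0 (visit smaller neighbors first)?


DFS stack-based: start with [0]
Visit order: [0, 1, 2, 3, 4]


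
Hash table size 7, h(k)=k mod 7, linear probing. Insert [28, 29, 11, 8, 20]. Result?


Insertions: 28->slot 0; 29->slot 1; 11->slot 4; 8->slot 2; 20->slot 6
Table: [28, 29, 8, None, 11, None, 20]


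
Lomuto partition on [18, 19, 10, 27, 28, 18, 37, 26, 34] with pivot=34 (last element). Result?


Elements <= 34 go left of pivot.
Result: [18, 19, 10, 27, 28, 18, 26, 34, 37], pivot at index 7


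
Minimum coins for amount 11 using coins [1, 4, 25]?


dp[0]=0; dp[i]=1+min(dp[i-c] for c in coins)
...dp[6]=3, dp[7]=4, dp[8]=2, dp[9]=3, dp[10]=4, dp[11]=5
Minimum coins for 11 = 5


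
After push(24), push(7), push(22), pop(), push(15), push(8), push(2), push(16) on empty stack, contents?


push(24) -> [24]
push(7) -> [24, 7]
push(22) -> [24, 7, 22]
pop() returns 22 -> [24, 7]
push(15) -> [24, 7, 15]
push(8) -> [24, 7, 15, 8]
push(2) -> [24, 7, 15, 8, 2]
push(16) -> [24, 7, 15, 8, 2, 16]
Final stack (bottom to top): [24, 7, 15, 8, 2, 16]


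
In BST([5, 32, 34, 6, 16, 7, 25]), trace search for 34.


BST root = 5
Search for 34: compare at each node
Path: [5, 32, 34]


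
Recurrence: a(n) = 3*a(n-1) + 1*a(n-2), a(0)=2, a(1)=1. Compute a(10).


Build bottom-up:
...a(8)=6305, a(9)=20824, a(10)=3*20824+1*6305=68777


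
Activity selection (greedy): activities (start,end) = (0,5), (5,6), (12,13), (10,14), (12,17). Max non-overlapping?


Greedy: pick earliest-ending, then skip overlaps.
Selected (3 activities): [(0, 5), (5, 6), (12, 13)]


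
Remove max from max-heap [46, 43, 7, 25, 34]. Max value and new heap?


Max = 46
Replace root with last, heapify down
Resulting heap: [43, 34, 7, 25]


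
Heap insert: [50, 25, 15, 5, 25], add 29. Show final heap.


Append 29: [50, 25, 15, 5, 25, 29]
Bubble up: swap idx 5(29) with idx 2(15)
Result: [50, 25, 29, 5, 25, 15]


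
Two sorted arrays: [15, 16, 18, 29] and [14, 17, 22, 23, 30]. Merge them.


Compare heads, take smaller each step.
Merged: [14, 15, 16, 17, 18, 22, 23, 29, 30]


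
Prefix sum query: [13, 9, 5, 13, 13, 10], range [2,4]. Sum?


Prefix sums: [0, 13, 22, 27, 40, 53, 63]
Sum[2..4] = prefix[5] - prefix[2] = 53 - 22 = 31


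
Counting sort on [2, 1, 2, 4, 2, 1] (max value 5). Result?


Count array: [0, 2, 3, 0, 1, 0]
Reconstruct: [1, 1, 2, 2, 2, 4]


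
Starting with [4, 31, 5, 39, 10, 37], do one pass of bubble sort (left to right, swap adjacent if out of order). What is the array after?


After one pass: [4, 5, 31, 10, 37, 39]


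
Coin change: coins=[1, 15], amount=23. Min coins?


dp[0]=0; dp[i]=1+min(dp[i-c] for c in coins)
...dp[18]=4, dp[19]=5, dp[20]=6, dp[21]=7, dp[22]=8, dp[23]=9
Minimum coins for 23 = 9


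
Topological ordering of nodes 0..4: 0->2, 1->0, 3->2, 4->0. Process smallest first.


Kahn's algorithm, process smallest node first
Order: [1, 3, 4, 0, 2]


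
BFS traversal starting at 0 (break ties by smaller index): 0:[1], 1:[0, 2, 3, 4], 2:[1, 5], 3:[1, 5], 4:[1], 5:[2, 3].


BFS queue: start with [0]
Visit order: [0, 1, 2, 3, 4, 5]


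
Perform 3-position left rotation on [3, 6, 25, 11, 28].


Left rotate by 3: [11, 28, 3, 6, 25]


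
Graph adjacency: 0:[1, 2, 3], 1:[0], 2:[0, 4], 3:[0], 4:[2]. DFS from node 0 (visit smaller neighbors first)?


DFS stack-based: start with [0]
Visit order: [0, 1, 2, 4, 3]


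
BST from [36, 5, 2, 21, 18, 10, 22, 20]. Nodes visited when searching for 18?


BST root = 36
Search for 18: compare at each node
Path: [36, 5, 21, 18]


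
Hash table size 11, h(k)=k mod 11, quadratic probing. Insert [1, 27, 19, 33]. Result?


Insertions: 1->slot 1; 27->slot 5; 19->slot 8; 33->slot 0
Table: [33, 1, None, None, None, 27, None, None, 19, None, None]


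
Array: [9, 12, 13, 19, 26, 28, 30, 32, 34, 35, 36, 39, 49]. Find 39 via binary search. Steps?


Search for 39:
[0,12] mid=6 arr[6]=30
[7,12] mid=9 arr[9]=35
[10,12] mid=11 arr[11]=39
Total: 3 comparisons


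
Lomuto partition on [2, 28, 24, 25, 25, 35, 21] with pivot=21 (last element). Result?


Elements <= 21 go left of pivot.
Result: [2, 21, 24, 25, 25, 35, 28], pivot at index 1


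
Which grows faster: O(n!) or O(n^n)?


factorial grows slower than n^n
O(n!) is asymptotically smaller; O(n^n) grows faster


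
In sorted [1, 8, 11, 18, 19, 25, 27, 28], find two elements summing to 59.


Two pointers: lo=0, hi=7
No pair sums to 59


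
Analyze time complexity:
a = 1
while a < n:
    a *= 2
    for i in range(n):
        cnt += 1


Per nesting level: O(log n) * O(n) = O(n log n)
Complexity: O(n log n)


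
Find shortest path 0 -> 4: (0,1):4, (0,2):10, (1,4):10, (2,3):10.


Dijkstra from 0:
Distances: {0: 0, 1: 4, 2: 10, 3: 20, 4: 14}
Shortest distance to 4 = 14, path = [0, 1, 4]


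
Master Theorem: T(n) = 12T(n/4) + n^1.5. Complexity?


a=12, b=4, c=1.5. log_4(12)=1.792 > c=1.5. Case 1: O(n^log_b(a)) = O(n^1.792)
Complexity: O(n^1.792)


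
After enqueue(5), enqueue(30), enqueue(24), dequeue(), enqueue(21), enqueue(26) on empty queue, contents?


enqueue(5) -> [5]
enqueue(30) -> [5, 30]
enqueue(24) -> [5, 30, 24]
dequeue() returns 5 -> [30, 24]
enqueue(21) -> [30, 24, 21]
enqueue(26) -> [30, 24, 21, 26]
Final queue (front to back): [30, 24, 21, 26]


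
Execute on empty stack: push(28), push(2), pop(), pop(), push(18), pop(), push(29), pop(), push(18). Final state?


push(28) -> [28]
push(2) -> [28, 2]
pop() returns 2 -> [28]
pop() returns 28 -> []
push(18) -> [18]
pop() returns 18 -> []
push(29) -> [29]
pop() returns 29 -> []
push(18) -> [18]
Final stack (bottom to top): [18]


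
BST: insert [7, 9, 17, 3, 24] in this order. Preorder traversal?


Root = 7; build tree by BST insertion.
Preorder traversal: [7, 3, 9, 17, 24]


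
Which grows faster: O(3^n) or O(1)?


constant grows slower than exponential (base 3)
O(1) is asymptotically smaller; O(3^n) grows faster


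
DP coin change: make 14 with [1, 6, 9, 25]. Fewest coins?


dp[0]=0; dp[i]=1+min(dp[i-c] for c in coins)
...dp[9]=1, dp[10]=2, dp[11]=3, dp[12]=2, dp[13]=3, dp[14]=4
Minimum coins for 14 = 4


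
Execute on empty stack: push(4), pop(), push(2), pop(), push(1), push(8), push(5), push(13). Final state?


push(4) -> [4]
pop() returns 4 -> []
push(2) -> [2]
pop() returns 2 -> []
push(1) -> [1]
push(8) -> [1, 8]
push(5) -> [1, 8, 5]
push(13) -> [1, 8, 5, 13]
Final stack (bottom to top): [1, 8, 5, 13]


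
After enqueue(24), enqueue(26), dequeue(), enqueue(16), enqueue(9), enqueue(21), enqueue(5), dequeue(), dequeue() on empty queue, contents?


enqueue(24) -> [24]
enqueue(26) -> [24, 26]
dequeue() returns 24 -> [26]
enqueue(16) -> [26, 16]
enqueue(9) -> [26, 16, 9]
enqueue(21) -> [26, 16, 9, 21]
enqueue(5) -> [26, 16, 9, 21, 5]
dequeue() returns 26 -> [16, 9, 21, 5]
dequeue() returns 16 -> [9, 21, 5]
Final queue (front to back): [9, 21, 5]


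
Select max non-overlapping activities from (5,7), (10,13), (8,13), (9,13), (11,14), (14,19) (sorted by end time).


Greedy: pick earliest-ending, then skip overlaps.
Selected (3 activities): [(5, 7), (10, 13), (14, 19)]


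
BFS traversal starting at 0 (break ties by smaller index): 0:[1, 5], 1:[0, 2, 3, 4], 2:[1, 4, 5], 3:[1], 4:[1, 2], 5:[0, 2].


BFS queue: start with [0]
Visit order: [0, 1, 5, 2, 3, 4]


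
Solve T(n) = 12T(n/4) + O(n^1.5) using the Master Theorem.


a=12, b=4, c=1.5. log_4(12)=1.792 > c=1.5. Case 1: O(n^log_b(a)) = O(n^1.792)
Complexity: O(n^1.792)


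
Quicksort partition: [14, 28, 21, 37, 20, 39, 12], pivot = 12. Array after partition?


Elements <= 12 go left of pivot.
Result: [12, 28, 21, 37, 20, 39, 14], pivot at index 0


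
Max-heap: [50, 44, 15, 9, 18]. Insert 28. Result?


Append 28: [50, 44, 15, 9, 18, 28]
Bubble up: swap idx 5(28) with idx 2(15)
Result: [50, 44, 28, 9, 18, 15]


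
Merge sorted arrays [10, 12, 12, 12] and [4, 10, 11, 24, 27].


Compare heads, take smaller each step.
Merged: [4, 10, 10, 11, 12, 12, 12, 24, 27]


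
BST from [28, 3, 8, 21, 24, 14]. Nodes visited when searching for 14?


BST root = 28
Search for 14: compare at each node
Path: [28, 3, 8, 21, 14]


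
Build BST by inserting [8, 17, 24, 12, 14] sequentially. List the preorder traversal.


Root = 8; build tree by BST insertion.
Preorder traversal: [8, 17, 12, 14, 24]


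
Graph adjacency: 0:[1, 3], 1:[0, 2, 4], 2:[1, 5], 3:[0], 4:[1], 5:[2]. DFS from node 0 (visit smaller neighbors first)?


DFS stack-based: start with [0]
Visit order: [0, 1, 2, 5, 4, 3]


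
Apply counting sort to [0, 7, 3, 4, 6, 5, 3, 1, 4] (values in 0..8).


Count array: [1, 1, 0, 2, 2, 1, 1, 1, 0]
Reconstruct: [0, 1, 3, 3, 4, 4, 5, 6, 7]


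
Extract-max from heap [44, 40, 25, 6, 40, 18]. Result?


Max = 44
Replace root with last, heapify down
Resulting heap: [40, 40, 25, 6, 18]


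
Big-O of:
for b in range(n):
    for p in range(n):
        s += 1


Per nesting level: O(n) * O(n) = O(n^2)
Complexity: O(n^2)


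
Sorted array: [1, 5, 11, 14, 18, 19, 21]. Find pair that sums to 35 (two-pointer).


Two pointers: lo=0, hi=6
Found pair: (14, 21) summing to 35


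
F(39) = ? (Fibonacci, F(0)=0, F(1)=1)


F(n)=F(n-1)+F(n-2)
...F(37)=24157817, F(38)=39088169, F(39)=63245986


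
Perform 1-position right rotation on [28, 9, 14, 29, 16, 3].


Right rotate by 1: [3, 28, 9, 14, 29, 16]


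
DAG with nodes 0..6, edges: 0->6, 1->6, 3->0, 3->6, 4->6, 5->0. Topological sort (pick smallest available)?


Kahn's algorithm, process smallest node first
Order: [1, 2, 3, 4, 5, 0, 6]


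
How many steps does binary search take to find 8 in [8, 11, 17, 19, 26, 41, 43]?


Search for 8:
[0,6] mid=3 arr[3]=19
[0,2] mid=1 arr[1]=11
[0,0] mid=0 arr[0]=8
Total: 3 comparisons


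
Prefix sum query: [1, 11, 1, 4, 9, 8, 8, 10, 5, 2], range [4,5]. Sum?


Prefix sums: [0, 1, 12, 13, 17, 26, 34, 42, 52, 57, 59]
Sum[4..5] = prefix[6] - prefix[4] = 34 - 17 = 17


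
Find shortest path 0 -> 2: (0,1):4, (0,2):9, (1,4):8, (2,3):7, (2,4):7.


Dijkstra from 0:
Distances: {0: 0, 1: 4, 2: 9, 3: 16, 4: 12}
Shortest distance to 2 = 9, path = [0, 2]


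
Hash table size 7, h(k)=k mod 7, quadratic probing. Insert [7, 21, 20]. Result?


Insertions: 7->slot 0; 21->slot 1; 20->slot 6
Table: [7, 21, None, None, None, None, 20]


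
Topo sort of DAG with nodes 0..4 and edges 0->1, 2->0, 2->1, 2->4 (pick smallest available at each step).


Kahn's algorithm, process smallest node first
Order: [2, 0, 1, 3, 4]


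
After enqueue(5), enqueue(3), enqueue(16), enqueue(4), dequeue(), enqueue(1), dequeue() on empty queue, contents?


enqueue(5) -> [5]
enqueue(3) -> [5, 3]
enqueue(16) -> [5, 3, 16]
enqueue(4) -> [5, 3, 16, 4]
dequeue() returns 5 -> [3, 16, 4]
enqueue(1) -> [3, 16, 4, 1]
dequeue() returns 3 -> [16, 4, 1]
Final queue (front to back): [16, 4, 1]


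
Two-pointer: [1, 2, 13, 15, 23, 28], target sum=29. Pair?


Two pointers: lo=0, hi=5
Found pair: (1, 28) summing to 29


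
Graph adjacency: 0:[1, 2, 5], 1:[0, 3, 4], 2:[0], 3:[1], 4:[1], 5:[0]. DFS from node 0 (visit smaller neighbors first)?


DFS stack-based: start with [0]
Visit order: [0, 1, 3, 4, 2, 5]


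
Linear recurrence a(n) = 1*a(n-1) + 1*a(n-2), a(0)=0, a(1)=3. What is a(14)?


Build bottom-up:
...a(12)=432, a(13)=699, a(14)=1*699+1*432=1131


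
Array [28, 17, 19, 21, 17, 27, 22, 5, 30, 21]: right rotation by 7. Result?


Right rotate by 7: [21, 17, 27, 22, 5, 30, 21, 28, 17, 19]


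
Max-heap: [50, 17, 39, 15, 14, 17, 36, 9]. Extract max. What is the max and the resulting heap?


Max = 50
Replace root with last, heapify down
Resulting heap: [39, 17, 36, 15, 14, 17, 9]


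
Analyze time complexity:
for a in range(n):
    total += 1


Per nesting level: O(n) = O(n)
Complexity: O(n)


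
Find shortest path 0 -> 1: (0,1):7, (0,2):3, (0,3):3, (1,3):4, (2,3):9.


Dijkstra from 0:
Distances: {0: 0, 1: 7, 2: 3, 3: 3}
Shortest distance to 1 = 7, path = [0, 1]


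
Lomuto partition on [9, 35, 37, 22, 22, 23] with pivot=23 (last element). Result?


Elements <= 23 go left of pivot.
Result: [9, 22, 22, 23, 37, 35], pivot at index 3


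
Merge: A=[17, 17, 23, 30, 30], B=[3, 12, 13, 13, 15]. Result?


Compare heads, take smaller each step.
Merged: [3, 12, 13, 13, 15, 17, 17, 23, 30, 30]


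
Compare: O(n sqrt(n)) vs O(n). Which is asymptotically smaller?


linear grows slower than n^1.5
O(n) is asymptotically smaller; O(n sqrt(n)) grows faster


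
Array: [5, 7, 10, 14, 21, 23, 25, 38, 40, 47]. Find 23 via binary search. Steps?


Search for 23:
[0,9] mid=4 arr[4]=21
[5,9] mid=7 arr[7]=38
[5,6] mid=5 arr[5]=23
Total: 3 comparisons


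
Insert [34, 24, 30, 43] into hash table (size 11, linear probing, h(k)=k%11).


Insertions: 34->slot 1; 24->slot 2; 30->slot 8; 43->slot 10
Table: [None, 34, 24, None, None, None, None, None, 30, None, 43]


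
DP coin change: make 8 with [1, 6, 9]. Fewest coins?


dp[0]=0; dp[i]=1+min(dp[i-c] for c in coins)
...dp[3]=3, dp[4]=4, dp[5]=5, dp[6]=1, dp[7]=2, dp[8]=3
Minimum coins for 8 = 3


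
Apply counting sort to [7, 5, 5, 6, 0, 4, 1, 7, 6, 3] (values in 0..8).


Count array: [1, 1, 0, 1, 1, 2, 2, 2, 0]
Reconstruct: [0, 1, 3, 4, 5, 5, 6, 6, 7, 7]


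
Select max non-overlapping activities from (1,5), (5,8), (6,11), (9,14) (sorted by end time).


Greedy: pick earliest-ending, then skip overlaps.
Selected (3 activities): [(1, 5), (5, 8), (9, 14)]


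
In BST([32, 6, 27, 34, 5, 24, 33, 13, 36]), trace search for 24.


BST root = 32
Search for 24: compare at each node
Path: [32, 6, 27, 24]


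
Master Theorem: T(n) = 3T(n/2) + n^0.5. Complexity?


a=3, b=2, c=0.5. log_2(3)=1.585 > c=0.5. Case 1: O(n^log_b(a)) = O(n^1.585)
Complexity: O(n^1.585)


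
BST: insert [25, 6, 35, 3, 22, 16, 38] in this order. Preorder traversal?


Root = 25; build tree by BST insertion.
Preorder traversal: [25, 6, 3, 22, 16, 35, 38]


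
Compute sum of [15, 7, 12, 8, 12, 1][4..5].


Prefix sums: [0, 15, 22, 34, 42, 54, 55]
Sum[4..5] = prefix[6] - prefix[4] = 55 - 42 = 13


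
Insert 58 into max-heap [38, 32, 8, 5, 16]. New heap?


Append 58: [38, 32, 8, 5, 16, 58]
Bubble up: swap idx 5(58) with idx 2(8); swap idx 2(58) with idx 0(38)
Result: [58, 32, 38, 5, 16, 8]


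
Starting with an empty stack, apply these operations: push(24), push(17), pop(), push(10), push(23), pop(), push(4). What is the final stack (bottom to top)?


push(24) -> [24]
push(17) -> [24, 17]
pop() returns 17 -> [24]
push(10) -> [24, 10]
push(23) -> [24, 10, 23]
pop() returns 23 -> [24, 10]
push(4) -> [24, 10, 4]
Final stack (bottom to top): [24, 10, 4]


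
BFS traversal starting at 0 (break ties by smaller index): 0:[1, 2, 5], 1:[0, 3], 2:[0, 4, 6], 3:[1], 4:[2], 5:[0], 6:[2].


BFS queue: start with [0]
Visit order: [0, 1, 2, 5, 3, 4, 6]


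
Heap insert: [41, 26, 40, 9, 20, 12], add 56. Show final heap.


Append 56: [41, 26, 40, 9, 20, 12, 56]
Bubble up: swap idx 6(56) with idx 2(40); swap idx 2(56) with idx 0(41)
Result: [56, 26, 41, 9, 20, 12, 40]


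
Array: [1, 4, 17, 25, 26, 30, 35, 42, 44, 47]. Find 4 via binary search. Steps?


Search for 4:
[0,9] mid=4 arr[4]=26
[0,3] mid=1 arr[1]=4
Total: 2 comparisons


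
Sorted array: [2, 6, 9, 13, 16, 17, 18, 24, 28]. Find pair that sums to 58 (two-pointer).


Two pointers: lo=0, hi=8
No pair sums to 58


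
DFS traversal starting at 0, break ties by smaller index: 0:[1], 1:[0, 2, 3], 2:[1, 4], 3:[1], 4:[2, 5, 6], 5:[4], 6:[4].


DFS stack-based: start with [0]
Visit order: [0, 1, 2, 4, 5, 6, 3]


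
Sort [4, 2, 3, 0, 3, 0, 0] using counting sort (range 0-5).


Count array: [3, 0, 1, 2, 1, 0]
Reconstruct: [0, 0, 0, 2, 3, 3, 4]


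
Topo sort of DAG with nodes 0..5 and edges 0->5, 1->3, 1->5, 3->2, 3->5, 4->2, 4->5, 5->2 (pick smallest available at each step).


Kahn's algorithm, process smallest node first
Order: [0, 1, 3, 4, 5, 2]


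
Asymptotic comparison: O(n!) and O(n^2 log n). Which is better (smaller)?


n^2 log n grows slower than factorial
O(n^2 log n) is asymptotically smaller; O(n!) grows faster


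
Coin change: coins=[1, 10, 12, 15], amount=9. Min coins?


dp[0]=0; dp[i]=1+min(dp[i-c] for c in coins)
...dp[4]=4, dp[5]=5, dp[6]=6, dp[7]=7, dp[8]=8, dp[9]=9
Minimum coins for 9 = 9


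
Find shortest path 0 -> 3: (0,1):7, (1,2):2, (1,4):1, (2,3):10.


Dijkstra from 0:
Distances: {0: 0, 1: 7, 2: 9, 3: 19, 4: 8}
Shortest distance to 3 = 19, path = [0, 1, 2, 3]


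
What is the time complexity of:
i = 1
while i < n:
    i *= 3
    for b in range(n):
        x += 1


Per nesting level: O(log n) * O(n) = O(n log n)
Complexity: O(n log n)


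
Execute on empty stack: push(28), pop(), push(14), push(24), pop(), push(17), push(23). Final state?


push(28) -> [28]
pop() returns 28 -> []
push(14) -> [14]
push(24) -> [14, 24]
pop() returns 24 -> [14]
push(17) -> [14, 17]
push(23) -> [14, 17, 23]
Final stack (bottom to top): [14, 17, 23]


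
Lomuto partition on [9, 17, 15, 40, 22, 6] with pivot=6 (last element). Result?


Elements <= 6 go left of pivot.
Result: [6, 17, 15, 40, 22, 9], pivot at index 0


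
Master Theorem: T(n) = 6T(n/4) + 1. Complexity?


a=6, b=4, c=0. log_4(6)=1.292 > c=0. Case 1: O(n^log_b(a)) = O(n^1.292)
Complexity: O(n^1.292)


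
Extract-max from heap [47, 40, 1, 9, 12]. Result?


Max = 47
Replace root with last, heapify down
Resulting heap: [40, 12, 1, 9]


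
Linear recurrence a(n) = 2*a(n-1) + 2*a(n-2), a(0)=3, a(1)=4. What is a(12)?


Build bottom-up:
...a(10)=41440, a(11)=113216, a(12)=2*113216+2*41440=309312


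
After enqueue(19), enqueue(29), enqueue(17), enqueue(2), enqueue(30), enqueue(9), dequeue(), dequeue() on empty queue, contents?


enqueue(19) -> [19]
enqueue(29) -> [19, 29]
enqueue(17) -> [19, 29, 17]
enqueue(2) -> [19, 29, 17, 2]
enqueue(30) -> [19, 29, 17, 2, 30]
enqueue(9) -> [19, 29, 17, 2, 30, 9]
dequeue() returns 19 -> [29, 17, 2, 30, 9]
dequeue() returns 29 -> [17, 2, 30, 9]
Final queue (front to back): [17, 2, 30, 9]


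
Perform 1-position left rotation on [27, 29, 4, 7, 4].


Left rotate by 1: [29, 4, 7, 4, 27]


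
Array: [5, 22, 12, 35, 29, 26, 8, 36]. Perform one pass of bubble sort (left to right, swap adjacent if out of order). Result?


After one pass: [5, 12, 22, 29, 26, 8, 35, 36]


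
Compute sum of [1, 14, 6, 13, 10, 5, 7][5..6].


Prefix sums: [0, 1, 15, 21, 34, 44, 49, 56]
Sum[5..6] = prefix[7] - prefix[5] = 56 - 44 = 12


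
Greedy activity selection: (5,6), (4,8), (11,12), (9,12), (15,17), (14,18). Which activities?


Greedy: pick earliest-ending, then skip overlaps.
Selected (3 activities): [(5, 6), (11, 12), (15, 17)]


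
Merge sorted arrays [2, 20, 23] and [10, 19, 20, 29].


Compare heads, take smaller each step.
Merged: [2, 10, 19, 20, 20, 23, 29]


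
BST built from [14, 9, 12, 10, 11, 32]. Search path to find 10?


BST root = 14
Search for 10: compare at each node
Path: [14, 9, 12, 10]


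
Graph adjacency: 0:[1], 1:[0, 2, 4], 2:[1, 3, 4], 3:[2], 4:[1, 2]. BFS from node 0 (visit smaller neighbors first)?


BFS queue: start with [0]
Visit order: [0, 1, 2, 4, 3]


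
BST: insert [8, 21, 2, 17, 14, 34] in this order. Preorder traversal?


Root = 8; build tree by BST insertion.
Preorder traversal: [8, 2, 21, 17, 14, 34]


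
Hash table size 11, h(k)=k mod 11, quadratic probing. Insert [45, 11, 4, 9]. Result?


Insertions: 45->slot 1; 11->slot 0; 4->slot 4; 9->slot 9
Table: [11, 45, None, None, 4, None, None, None, None, 9, None]


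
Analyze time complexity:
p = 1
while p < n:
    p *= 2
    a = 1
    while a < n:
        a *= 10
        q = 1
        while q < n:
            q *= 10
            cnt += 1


Per nesting level: O(log n) * O(log n) * O(log n) = O((log n)^3)
Complexity: O((log n)^3)


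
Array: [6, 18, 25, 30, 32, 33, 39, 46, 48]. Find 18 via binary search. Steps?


Search for 18:
[0,8] mid=4 arr[4]=32
[0,3] mid=1 arr[1]=18
Total: 2 comparisons


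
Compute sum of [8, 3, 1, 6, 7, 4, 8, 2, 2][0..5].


Prefix sums: [0, 8, 11, 12, 18, 25, 29, 37, 39, 41]
Sum[0..5] = prefix[6] - prefix[0] = 29 - 0 = 29


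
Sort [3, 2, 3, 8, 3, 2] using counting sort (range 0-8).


Count array: [0, 0, 2, 3, 0, 0, 0, 0, 1]
Reconstruct: [2, 2, 3, 3, 3, 8]


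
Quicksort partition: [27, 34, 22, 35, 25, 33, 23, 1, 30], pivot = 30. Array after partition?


Elements <= 30 go left of pivot.
Result: [27, 22, 25, 23, 1, 30, 35, 34, 33], pivot at index 5


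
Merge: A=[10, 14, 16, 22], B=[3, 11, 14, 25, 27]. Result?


Compare heads, take smaller each step.
Merged: [3, 10, 11, 14, 14, 16, 22, 25, 27]


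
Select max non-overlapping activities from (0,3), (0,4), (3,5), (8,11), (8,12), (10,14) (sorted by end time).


Greedy: pick earliest-ending, then skip overlaps.
Selected (3 activities): [(0, 3), (3, 5), (8, 11)]


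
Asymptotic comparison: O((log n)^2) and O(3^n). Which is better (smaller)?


polylogarithmic grows slower than exponential (base 3)
O((log n)^2) is asymptotically smaller; O(3^n) grows faster


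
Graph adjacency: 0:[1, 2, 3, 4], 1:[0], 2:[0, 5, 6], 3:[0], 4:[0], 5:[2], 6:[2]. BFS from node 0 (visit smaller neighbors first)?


BFS queue: start with [0]
Visit order: [0, 1, 2, 3, 4, 5, 6]


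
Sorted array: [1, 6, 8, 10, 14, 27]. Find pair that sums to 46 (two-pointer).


Two pointers: lo=0, hi=5
No pair sums to 46


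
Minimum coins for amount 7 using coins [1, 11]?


dp[0]=0; dp[i]=1+min(dp[i-c] for c in coins)
...dp[2]=2, dp[3]=3, dp[4]=4, dp[5]=5, dp[6]=6, dp[7]=7
Minimum coins for 7 = 7


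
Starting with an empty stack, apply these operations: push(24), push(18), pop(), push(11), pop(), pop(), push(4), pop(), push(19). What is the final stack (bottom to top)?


push(24) -> [24]
push(18) -> [24, 18]
pop() returns 18 -> [24]
push(11) -> [24, 11]
pop() returns 11 -> [24]
pop() returns 24 -> []
push(4) -> [4]
pop() returns 4 -> []
push(19) -> [19]
Final stack (bottom to top): [19]


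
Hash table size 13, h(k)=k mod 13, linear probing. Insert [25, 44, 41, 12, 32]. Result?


Insertions: 25->slot 12; 44->slot 5; 41->slot 2; 12->slot 0; 32->slot 6
Table: [12, None, 41, None, None, 44, 32, None, None, None, None, None, 25]


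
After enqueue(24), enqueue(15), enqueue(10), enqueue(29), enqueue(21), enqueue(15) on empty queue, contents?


enqueue(24) -> [24]
enqueue(15) -> [24, 15]
enqueue(10) -> [24, 15, 10]
enqueue(29) -> [24, 15, 10, 29]
enqueue(21) -> [24, 15, 10, 29, 21]
enqueue(15) -> [24, 15, 10, 29, 21, 15]
Final queue (front to back): [24, 15, 10, 29, 21, 15]


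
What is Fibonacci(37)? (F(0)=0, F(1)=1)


F(n)=F(n-1)+F(n-2)
...F(35)=9227465, F(36)=14930352, F(37)=24157817


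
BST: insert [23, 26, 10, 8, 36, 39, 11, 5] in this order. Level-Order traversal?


Root = 23; build tree by BST insertion.
Level-Order traversal: [23, 10, 26, 8, 11, 36, 5, 39]


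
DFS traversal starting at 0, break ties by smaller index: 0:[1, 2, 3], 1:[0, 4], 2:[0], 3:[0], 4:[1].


DFS stack-based: start with [0]
Visit order: [0, 1, 4, 2, 3]


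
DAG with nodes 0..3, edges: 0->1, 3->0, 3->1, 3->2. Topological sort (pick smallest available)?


Kahn's algorithm, process smallest node first
Order: [3, 0, 1, 2]


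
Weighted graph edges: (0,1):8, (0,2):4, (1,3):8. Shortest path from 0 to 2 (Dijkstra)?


Dijkstra from 0:
Distances: {0: 0, 1: 8, 2: 4, 3: 16}
Shortest distance to 2 = 4, path = [0, 2]


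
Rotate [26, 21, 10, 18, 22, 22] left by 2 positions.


Left rotate by 2: [10, 18, 22, 22, 26, 21]


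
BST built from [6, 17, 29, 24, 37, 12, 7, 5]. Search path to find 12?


BST root = 6
Search for 12: compare at each node
Path: [6, 17, 12]


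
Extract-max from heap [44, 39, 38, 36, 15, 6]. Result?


Max = 44
Replace root with last, heapify down
Resulting heap: [39, 36, 38, 6, 15]


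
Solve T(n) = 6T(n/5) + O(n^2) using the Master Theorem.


a=6, b=5, c=2. log_5(6)=1.113 < c=2. Case 3: O(n^c) = O(n^2)
Complexity: O(n^2)


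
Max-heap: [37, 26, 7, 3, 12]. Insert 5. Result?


Append 5: [37, 26, 7, 3, 12, 5]
Bubble up: no swaps needed
Result: [37, 26, 7, 3, 12, 5]


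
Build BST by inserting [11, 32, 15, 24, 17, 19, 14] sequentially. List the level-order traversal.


Root = 11; build tree by BST insertion.
Level-Order traversal: [11, 32, 15, 14, 24, 17, 19]


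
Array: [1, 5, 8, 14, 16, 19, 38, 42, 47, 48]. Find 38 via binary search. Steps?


Search for 38:
[0,9] mid=4 arr[4]=16
[5,9] mid=7 arr[7]=42
[5,6] mid=5 arr[5]=19
[6,6] mid=6 arr[6]=38
Total: 4 comparisons


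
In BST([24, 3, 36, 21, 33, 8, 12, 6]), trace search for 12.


BST root = 24
Search for 12: compare at each node
Path: [24, 3, 21, 8, 12]


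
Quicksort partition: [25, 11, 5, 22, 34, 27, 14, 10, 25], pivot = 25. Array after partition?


Elements <= 25 go left of pivot.
Result: [25, 11, 5, 22, 14, 10, 25, 27, 34], pivot at index 6


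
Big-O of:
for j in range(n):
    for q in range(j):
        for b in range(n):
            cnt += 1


Per nesting level: O(n) * O(n) [triangular over j] * O(n) = O(n^3)
Complexity: O(n^3)


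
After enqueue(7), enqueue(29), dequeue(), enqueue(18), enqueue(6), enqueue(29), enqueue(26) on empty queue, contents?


enqueue(7) -> [7]
enqueue(29) -> [7, 29]
dequeue() returns 7 -> [29]
enqueue(18) -> [29, 18]
enqueue(6) -> [29, 18, 6]
enqueue(29) -> [29, 18, 6, 29]
enqueue(26) -> [29, 18, 6, 29, 26]
Final queue (front to back): [29, 18, 6, 29, 26]


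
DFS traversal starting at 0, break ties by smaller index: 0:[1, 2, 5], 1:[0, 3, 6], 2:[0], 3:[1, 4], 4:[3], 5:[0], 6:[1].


DFS stack-based: start with [0]
Visit order: [0, 1, 3, 4, 6, 2, 5]


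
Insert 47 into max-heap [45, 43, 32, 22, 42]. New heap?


Append 47: [45, 43, 32, 22, 42, 47]
Bubble up: swap idx 5(47) with idx 2(32); swap idx 2(47) with idx 0(45)
Result: [47, 43, 45, 22, 42, 32]


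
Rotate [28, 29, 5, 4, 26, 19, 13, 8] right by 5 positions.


Right rotate by 5: [4, 26, 19, 13, 8, 28, 29, 5]


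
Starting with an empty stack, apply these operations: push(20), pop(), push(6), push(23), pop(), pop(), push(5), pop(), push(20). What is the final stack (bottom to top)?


push(20) -> [20]
pop() returns 20 -> []
push(6) -> [6]
push(23) -> [6, 23]
pop() returns 23 -> [6]
pop() returns 6 -> []
push(5) -> [5]
pop() returns 5 -> []
push(20) -> [20]
Final stack (bottom to top): [20]


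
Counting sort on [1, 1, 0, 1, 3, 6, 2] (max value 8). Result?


Count array: [1, 3, 1, 1, 0, 0, 1, 0, 0]
Reconstruct: [0, 1, 1, 1, 2, 3, 6]
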